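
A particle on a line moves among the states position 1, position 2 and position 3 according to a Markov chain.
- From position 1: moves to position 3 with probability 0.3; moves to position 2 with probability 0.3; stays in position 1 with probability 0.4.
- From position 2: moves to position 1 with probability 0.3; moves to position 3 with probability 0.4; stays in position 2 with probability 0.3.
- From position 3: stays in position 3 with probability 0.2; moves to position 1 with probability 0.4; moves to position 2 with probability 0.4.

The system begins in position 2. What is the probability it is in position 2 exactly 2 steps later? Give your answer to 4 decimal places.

0.3400

Sum over the intermediate state after 1 step:
P = P(position 2→position 1)·P(position 1→position 2) + P(position 2→position 2)·P(position 2→position 2) + P(position 2→position 3)·P(position 3→position 2)
  = 0.3×0.3 + 0.3×0.3 + 0.4×0.4
  = 0.0900 + 0.0900 + 0.1600 = 0.3400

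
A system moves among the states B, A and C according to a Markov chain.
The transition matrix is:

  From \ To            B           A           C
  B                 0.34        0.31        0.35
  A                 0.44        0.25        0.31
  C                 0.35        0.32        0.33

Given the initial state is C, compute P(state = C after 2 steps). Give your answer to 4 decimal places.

Sum over the intermediate state after 1 step:
P = P(C→B)·P(B→C) + P(C→A)·P(A→C) + P(C→C)·P(C→C)
  = 0.35×0.35 + 0.32×0.31 + 0.33×0.33
  = 0.1225 + 0.0992 + 0.1089 = 0.3306

0.3306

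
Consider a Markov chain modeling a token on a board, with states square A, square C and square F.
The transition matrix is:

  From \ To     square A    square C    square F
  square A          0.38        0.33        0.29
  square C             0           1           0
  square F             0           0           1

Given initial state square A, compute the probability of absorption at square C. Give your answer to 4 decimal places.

Let h(s) be the probability of absorption at square C starting from transient state s. Then h(square C) = 1 and h(square F) = 0. By first-step analysis:
h(square A) = 0.38·h(square A) + 0.33·1 + 0.29·0
Solving: h(square A) = 0.5323.
Starting from square A, the probability is 0.5323.

0.5323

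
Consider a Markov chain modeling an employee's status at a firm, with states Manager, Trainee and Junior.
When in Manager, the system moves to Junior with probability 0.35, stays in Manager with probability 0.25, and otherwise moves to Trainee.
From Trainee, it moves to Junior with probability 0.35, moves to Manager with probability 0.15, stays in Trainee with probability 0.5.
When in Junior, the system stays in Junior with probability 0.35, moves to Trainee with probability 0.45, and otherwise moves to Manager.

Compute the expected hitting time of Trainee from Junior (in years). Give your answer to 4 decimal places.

Let t(s) be the expected number of years to first reach Trainee from state s, with t(Trainee) = 0. Conditioning on the first year:
t(Manager) = 1 + 0.25·t(Manager) + 0.35·t(Junior)
t(Junior) = 1 + 0.2·t(Manager) + 0.35·t(Junior)
Solving: t(Manager) = 2.3952, t(Junior) = 2.2754.
Expected years from Junior to Trainee: 2.2754.

2.2754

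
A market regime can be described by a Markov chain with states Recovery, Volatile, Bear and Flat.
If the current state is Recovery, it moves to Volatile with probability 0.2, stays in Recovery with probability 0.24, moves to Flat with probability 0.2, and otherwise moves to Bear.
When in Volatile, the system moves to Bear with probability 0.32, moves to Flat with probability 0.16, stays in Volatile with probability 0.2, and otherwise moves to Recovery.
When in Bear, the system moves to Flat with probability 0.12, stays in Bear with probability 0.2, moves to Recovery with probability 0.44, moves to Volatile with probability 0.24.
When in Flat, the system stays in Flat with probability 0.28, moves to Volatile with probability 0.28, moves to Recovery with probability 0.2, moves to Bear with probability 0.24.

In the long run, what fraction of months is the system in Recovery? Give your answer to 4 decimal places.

Let the stationary distribution be π with π = πP and π_1 + π_2 + π_3 + π_4 = 1.
π_1 = 0.24·π_1 + 0.32·π_2 + 0.44·π_3 + 0.2·π_4
π_2 = 0.2·π_1 + 0.2·π_2 + 0.24·π_3 + 0.28·π_4
π_3 = 0.36·π_1 + 0.32·π_2 + 0.2·π_3 + 0.24·π_4
Solving with the normalization constraint gives π = (0.3075, 0.2260, 0.2836, 0.1829).
So the stationary probability of Recovery is 0.3075.

0.3075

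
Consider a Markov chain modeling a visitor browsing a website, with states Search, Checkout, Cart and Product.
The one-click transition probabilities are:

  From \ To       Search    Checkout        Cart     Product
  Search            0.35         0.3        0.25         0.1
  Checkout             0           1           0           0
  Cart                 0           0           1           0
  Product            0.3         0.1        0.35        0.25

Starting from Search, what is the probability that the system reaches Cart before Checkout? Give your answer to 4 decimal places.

0.4863

Let h(s) be the probability of absorption at Cart starting from transient state s. Then h(Cart) = 1 and h(Checkout) = 0. By first-step analysis:
h(Search) = 0.35·h(Search) + 0.3·0 + 0.25·1 + 0.1·h(Product)
h(Product) = 0.3·h(Search) + 0.1·0 + 0.35·1 + 0.25·h(Product)
Solving: h(Search) = 0.4863, h(Product) = 0.6612.
Starting from Search, the probability is 0.4863.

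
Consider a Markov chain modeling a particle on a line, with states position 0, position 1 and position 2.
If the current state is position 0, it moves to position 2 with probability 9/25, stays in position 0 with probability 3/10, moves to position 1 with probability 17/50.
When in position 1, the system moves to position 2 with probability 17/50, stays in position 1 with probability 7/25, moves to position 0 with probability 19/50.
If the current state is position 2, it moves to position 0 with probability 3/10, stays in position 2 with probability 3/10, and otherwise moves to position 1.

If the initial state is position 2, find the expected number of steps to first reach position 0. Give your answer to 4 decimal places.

Let t(s) be the expected number of steps to first reach position 0 from state s, with t(position 0) = 0. Conditioning on the first step:
t(position 1) = 1 + 0.28·t(position 1) + 0.34·t(position 2)
t(position 2) = 1 + 0.4·t(position 1) + 0.3·t(position 2)
Solving: t(position 1) = 2.8261, t(position 2) = 3.0435.
Expected steps from position 2 to position 0: 3.0435.

3.0435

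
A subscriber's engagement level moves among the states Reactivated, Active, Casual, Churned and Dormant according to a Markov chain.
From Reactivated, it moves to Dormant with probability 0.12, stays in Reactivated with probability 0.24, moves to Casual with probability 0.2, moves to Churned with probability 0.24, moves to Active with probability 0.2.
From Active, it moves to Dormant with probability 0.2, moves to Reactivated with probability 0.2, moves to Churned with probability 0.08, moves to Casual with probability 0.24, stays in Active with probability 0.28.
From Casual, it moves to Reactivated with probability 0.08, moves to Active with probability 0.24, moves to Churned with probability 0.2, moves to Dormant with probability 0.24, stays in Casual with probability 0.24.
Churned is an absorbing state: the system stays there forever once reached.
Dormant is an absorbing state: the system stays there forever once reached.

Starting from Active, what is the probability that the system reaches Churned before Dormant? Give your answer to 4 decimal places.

Let h(s) be the probability of absorption at Churned starting from transient state s. Then h(Churned) = 1 and h(Dormant) = 0. By first-step analysis:
h(Reactivated) = 0.24·h(Reactivated) + 0.2·h(Active) + 0.2·h(Casual) + 0.24·1 + 0.12·0
h(Active) = 0.2·h(Reactivated) + 0.28·h(Active) + 0.24·h(Casual) + 0.08·1 + 0.2·0
h(Casual) = 0.08·h(Reactivated) + 0.24·h(Active) + 0.24·h(Casual) + 0.2·1 + 0.24·0
Solving: h(Reactivated) = 0.5427, h(Active) = 0.4120, h(Casual) = 0.4504.
Starting from Active, the probability is 0.4120.

0.4120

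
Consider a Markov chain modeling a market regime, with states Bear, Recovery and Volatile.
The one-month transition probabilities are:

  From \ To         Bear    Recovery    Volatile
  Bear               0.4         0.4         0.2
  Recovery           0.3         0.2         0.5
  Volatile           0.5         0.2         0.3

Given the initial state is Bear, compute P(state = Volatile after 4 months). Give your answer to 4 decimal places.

0.3146

Propagate the distribution vector 4 months from Bear.
After 0 months: (1.0000, 0.0000, 0.0000)
After 1 month: (0.4000, 0.4000, 0.2000)
After 2 months: (0.3800, 0.2800, 0.3400)
After 3 months: (0.4060, 0.2760, 0.3180)
After 4 months: (0.4042, 0.2812, 0.3146)
P(in Volatile after 4 months) = 0.3146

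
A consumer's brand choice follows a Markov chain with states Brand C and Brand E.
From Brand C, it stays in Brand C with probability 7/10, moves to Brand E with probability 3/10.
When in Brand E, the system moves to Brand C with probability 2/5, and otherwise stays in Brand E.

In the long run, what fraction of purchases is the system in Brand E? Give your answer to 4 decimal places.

0.4286

Let the stationary distribution be π with π = πP and π_1 + π_2 = 1.
π_1 = 0.7·π_1 + 0.4·π_2
Solving with the normalization constraint gives π = (0.5714, 0.4286).
So the stationary probability of Brand E is 0.4286.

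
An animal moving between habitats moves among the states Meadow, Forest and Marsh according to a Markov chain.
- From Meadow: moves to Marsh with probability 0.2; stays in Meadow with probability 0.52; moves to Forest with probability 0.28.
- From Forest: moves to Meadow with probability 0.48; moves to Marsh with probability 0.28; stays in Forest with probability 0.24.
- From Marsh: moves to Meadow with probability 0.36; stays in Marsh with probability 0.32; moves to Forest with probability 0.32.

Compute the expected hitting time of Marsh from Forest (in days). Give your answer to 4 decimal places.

4.1667

Let t(s) be the expected number of days to first reach Marsh from state s, with t(Marsh) = 0. Conditioning on the first day:
t(Meadow) = 1 + 0.52·t(Meadow) + 0.28·t(Forest)
t(Forest) = 1 + 0.48·t(Meadow) + 0.24·t(Forest)
Solving: t(Meadow) = 4.5139, t(Forest) = 4.1667.
Expected days from Forest to Marsh: 4.1667.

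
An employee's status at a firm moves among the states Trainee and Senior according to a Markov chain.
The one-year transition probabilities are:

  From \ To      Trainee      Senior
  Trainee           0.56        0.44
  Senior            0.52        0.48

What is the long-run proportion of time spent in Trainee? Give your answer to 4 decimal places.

0.5417

Let the stationary distribution be π with π = πP and π_1 + π_2 = 1.
π_1 = 0.56·π_1 + 0.52·π_2
Solving with the normalization constraint gives π = (0.5417, 0.4583).
So the stationary probability of Trainee is 0.5417.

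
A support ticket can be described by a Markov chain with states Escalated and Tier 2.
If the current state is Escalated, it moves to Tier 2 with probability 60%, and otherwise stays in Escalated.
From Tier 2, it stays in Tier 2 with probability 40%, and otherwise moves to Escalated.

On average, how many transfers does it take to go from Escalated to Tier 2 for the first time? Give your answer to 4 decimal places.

1.6667

Let t(s) be the expected number of transfers to first reach Tier 2 from state s, with t(Tier 2) = 0. Conditioning on the first transfer:
t(Escalated) = 1 + 0.4·t(Escalated)
Solving: t(Escalated) = 1.6667.
Expected transfers from Escalated to Tier 2: 1.6667.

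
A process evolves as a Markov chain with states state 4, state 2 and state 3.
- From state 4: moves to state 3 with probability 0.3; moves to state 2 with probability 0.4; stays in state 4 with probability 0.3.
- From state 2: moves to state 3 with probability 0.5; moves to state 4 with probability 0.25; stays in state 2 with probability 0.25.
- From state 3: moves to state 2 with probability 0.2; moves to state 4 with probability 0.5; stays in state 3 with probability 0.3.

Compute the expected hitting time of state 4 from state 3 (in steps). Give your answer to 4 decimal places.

2.2353

Let t(s) be the expected number of steps to first reach state 4 from state s, with t(state 4) = 0. Conditioning on the first step:
t(state 2) = 1 + 0.25·t(state 2) + 0.5·t(state 3)
t(state 3) = 1 + 0.2·t(state 2) + 0.3·t(state 3)
Solving: t(state 2) = 2.8235, t(state 3) = 2.2353.
Expected steps from state 3 to state 4: 2.2353.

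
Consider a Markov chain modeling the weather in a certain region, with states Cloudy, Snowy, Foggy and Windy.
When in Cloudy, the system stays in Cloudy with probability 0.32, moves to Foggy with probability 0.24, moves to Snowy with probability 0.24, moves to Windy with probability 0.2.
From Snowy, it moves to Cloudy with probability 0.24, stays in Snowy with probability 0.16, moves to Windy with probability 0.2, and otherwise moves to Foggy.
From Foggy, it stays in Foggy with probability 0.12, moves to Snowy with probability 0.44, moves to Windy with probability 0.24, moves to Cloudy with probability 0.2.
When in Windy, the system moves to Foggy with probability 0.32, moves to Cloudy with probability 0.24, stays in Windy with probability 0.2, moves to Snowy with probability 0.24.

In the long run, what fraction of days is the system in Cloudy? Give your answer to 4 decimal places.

0.2492

Let the stationary distribution be π with π = πP and π_1 + π_2 + π_3 + π_4 = 1.
π_1 = 0.32·π_1 + 0.24·π_2 + 0.2·π_3 + 0.24·π_4
π_2 = 0.24·π_1 + 0.16·π_2 + 0.44·π_3 + 0.24·π_4
π_3 = 0.24·π_1 + 0.4·π_2 + 0.12·π_3 + 0.32·π_4
Solving with the normalization constraint gives π = (0.2492, 0.2719, 0.2682, 0.2107).
So the stationary probability of Cloudy is 0.2492.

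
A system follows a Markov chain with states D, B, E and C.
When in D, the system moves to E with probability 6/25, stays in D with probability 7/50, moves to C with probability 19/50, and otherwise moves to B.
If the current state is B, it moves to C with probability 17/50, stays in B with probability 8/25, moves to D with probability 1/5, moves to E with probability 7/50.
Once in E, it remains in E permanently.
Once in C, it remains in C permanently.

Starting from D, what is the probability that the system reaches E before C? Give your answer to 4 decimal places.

Let h(s) be the probability of absorption at E starting from transient state s. Then h(E) = 1 and h(C) = 0. By first-step analysis:
h(D) = 0.14·h(D) + 0.24·h(B) + 0.24·1 + 0.38·0
h(B) = 0.2·h(D) + 0.32·h(B) + 0.14·1 + 0.34·0
Solving: h(D) = 0.3666, h(B) = 0.3137.
Starting from D, the probability is 0.3666.

0.3666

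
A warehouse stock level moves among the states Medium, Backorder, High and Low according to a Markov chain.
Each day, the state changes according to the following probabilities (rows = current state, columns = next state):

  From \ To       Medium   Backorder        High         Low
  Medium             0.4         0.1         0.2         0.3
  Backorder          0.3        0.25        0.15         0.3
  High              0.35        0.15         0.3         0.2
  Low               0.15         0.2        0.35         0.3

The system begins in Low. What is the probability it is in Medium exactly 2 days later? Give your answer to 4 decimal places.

0.2875

Propagate the distribution vector 2 days from Low.
After 0 days: (0.0000, 0.0000, 0.0000, 1.0000)
After 1 day: (0.1500, 0.2000, 0.3500, 0.3000)
After 2 days: (0.2875, 0.1775, 0.2700, 0.2650)
P(in Medium after 2 days) = 0.2875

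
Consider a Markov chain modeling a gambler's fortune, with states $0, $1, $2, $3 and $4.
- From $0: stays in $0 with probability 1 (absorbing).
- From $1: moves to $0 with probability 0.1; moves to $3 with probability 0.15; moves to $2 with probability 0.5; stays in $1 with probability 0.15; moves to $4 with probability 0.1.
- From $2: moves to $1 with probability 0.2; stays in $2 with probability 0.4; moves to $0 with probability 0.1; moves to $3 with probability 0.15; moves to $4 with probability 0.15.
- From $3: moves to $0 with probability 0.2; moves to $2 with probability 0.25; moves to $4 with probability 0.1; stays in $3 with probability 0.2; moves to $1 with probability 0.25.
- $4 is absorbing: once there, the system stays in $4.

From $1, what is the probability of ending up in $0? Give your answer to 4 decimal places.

0.4891

Let h(s) be the probability of absorption at $0 starting from transient state s. Then h($0) = 1 and h($4) = 0. By first-step analysis:
h($1) = 0.1·1 + 0.15·h($1) + 0.5·h($2) + 0.15·h($3) + 0.1·0
h($2) = 0.1·1 + 0.2·h($1) + 0.4·h($2) + 0.15·h($3) + 0.15·0
h($3) = 0.2·1 + 0.25·h($1) + 0.25·h($2) + 0.2·h($3) + 0.1·0
Solving: h($1) = 0.4891, h($2) = 0.4669, h($3) = 0.5488.
Starting from $1, the probability is 0.4891.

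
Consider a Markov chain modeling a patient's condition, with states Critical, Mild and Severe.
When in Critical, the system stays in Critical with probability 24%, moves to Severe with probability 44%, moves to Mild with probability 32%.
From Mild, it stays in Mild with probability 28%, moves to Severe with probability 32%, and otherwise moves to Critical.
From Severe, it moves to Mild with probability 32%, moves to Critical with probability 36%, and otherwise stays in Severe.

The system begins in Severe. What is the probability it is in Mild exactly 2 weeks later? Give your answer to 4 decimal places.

Sum over the intermediate state after 1 week:
P = P(Severe→Critical)·P(Critical→Mild) + P(Severe→Mild)·P(Mild→Mild) + P(Severe→Severe)·P(Severe→Mild)
  = 0.36×0.32 + 0.32×0.28 + 0.32×0.32
  = 0.1152 + 0.0896 + 0.1024 = 0.3072

0.3072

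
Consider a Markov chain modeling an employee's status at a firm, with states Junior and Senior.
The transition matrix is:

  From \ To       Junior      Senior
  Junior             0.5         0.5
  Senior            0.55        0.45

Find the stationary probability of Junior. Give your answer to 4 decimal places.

0.5238

Let the stationary distribution be π with π = πP and π_1 + π_2 = 1.
π_1 = 0.5·π_1 + 0.55·π_2
Solving with the normalization constraint gives π = (0.5238, 0.4762).
So the stationary probability of Junior is 0.5238.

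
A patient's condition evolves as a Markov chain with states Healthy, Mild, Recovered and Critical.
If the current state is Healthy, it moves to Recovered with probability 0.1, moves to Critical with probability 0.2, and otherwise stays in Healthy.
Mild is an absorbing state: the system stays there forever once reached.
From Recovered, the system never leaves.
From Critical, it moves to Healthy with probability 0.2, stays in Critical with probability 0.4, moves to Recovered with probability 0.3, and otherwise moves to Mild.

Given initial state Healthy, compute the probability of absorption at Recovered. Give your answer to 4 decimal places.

0.8571

Let h(s) be the probability of absorption at Recovered starting from transient state s. Then h(Recovered) = 1 and h(Mild) = 0. By first-step analysis:
h(Healthy) = 0.7·h(Healthy) + 0.1·1 + 0.2·h(Critical)
h(Critical) = 0.2·h(Healthy) + 0.1·0 + 0.3·1 + 0.4·h(Critical)
Solving: h(Healthy) = 0.8571, h(Critical) = 0.7857.
Starting from Healthy, the probability is 0.8571.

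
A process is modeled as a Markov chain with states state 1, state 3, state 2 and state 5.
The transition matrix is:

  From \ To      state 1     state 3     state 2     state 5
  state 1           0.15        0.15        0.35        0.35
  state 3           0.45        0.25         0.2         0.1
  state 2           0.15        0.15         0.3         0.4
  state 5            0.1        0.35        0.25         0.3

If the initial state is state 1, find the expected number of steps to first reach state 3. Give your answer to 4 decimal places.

4.5553

Let t(s) be the expected number of steps to first reach state 3 from state s, with t(state 3) = 0. Conditioning on the first step:
t(state 1) = 1 + 0.15·t(state 1) + 0.35·t(state 2) + 0.35·t(state 5)
t(state 2) = 1 + 0.15·t(state 1) + 0.3·t(state 2) + 0.4·t(state 5)
t(state 5) = 1 + 0.1·t(state 1) + 0.25·t(state 2) + 0.3·t(state 5)
Solving: t(state 1) = 4.5553, t(state 2) = 4.5141, t(state 5) = 3.6915.
Expected steps from state 1 to state 3: 4.5553.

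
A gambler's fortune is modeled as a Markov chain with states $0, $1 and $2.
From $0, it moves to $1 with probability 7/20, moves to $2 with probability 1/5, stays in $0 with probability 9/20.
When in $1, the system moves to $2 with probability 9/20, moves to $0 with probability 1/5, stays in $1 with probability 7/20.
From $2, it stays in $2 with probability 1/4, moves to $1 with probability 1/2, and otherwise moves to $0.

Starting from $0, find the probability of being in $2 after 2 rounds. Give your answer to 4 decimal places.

Sum over the intermediate state after 1 round:
P = P($0→$0)·P($0→$2) + P($0→$1)·P($1→$2) + P($0→$2)·P($2→$2)
  = 0.45×0.2 + 0.35×0.45 + 0.2×0.25
  = 0.0900 + 0.1575 + 0.0500 = 0.2975

0.2975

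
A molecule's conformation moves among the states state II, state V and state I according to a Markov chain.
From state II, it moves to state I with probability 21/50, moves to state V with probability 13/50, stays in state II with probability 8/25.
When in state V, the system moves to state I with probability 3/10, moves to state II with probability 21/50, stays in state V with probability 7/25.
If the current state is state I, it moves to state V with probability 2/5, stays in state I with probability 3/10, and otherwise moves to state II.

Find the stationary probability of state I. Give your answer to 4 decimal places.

Let the stationary distribution be π with π = πP and π_1 + π_2 + π_3 = 1.
π_1 = 0.32·π_1 + 0.42·π_2 + 0.3·π_3
π_2 = 0.26·π_1 + 0.28·π_2 + 0.4·π_3
Solving with the normalization constraint gives π = (0.3446, 0.3141, 0.3413).
So the stationary probability of state I is 0.3413.

0.3413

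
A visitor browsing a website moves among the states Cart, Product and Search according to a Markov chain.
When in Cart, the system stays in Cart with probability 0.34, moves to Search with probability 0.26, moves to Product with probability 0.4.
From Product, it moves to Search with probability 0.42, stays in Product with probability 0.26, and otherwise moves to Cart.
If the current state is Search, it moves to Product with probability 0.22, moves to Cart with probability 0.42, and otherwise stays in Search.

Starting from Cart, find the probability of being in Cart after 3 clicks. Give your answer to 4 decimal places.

0.3621

Propagate the distribution vector 3 clicks from Cart.
After 0 clicks: (1.0000, 0.0000, 0.0000)
After 1 click: (0.3400, 0.4000, 0.2600)
After 2 clicks: (0.3528, 0.2972, 0.3500)
After 3 clicks: (0.3621, 0.2954, 0.3426)
P(in Cart after 3 clicks) = 0.3621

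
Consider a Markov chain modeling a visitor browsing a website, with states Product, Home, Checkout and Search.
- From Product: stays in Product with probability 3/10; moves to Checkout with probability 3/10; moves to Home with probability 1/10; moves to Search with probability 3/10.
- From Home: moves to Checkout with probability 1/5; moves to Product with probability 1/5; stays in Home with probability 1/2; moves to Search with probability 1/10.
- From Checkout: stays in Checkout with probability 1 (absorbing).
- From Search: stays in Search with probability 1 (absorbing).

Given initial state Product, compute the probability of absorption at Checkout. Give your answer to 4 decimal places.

0.5152

Let h(s) be the probability of absorption at Checkout starting from transient state s. Then h(Checkout) = 1 and h(Search) = 0. By first-step analysis:
h(Product) = 0.3·h(Product) + 0.1·h(Home) + 0.3·1 + 0.3·0
h(Home) = 0.2·h(Product) + 0.5·h(Home) + 0.2·1 + 0.1·0
Solving: h(Product) = 0.5152, h(Home) = 0.6061.
Starting from Product, the probability is 0.5152.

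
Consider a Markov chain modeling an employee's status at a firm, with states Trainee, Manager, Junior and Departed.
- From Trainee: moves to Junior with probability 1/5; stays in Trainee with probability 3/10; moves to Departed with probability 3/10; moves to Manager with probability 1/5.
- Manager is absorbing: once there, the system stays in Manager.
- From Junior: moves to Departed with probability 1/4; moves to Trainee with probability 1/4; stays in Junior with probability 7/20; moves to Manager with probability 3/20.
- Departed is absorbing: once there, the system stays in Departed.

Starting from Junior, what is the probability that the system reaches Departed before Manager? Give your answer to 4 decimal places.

0.6173

Let h(s) be the probability of absorption at Departed starting from transient state s. Then h(Departed) = 1 and h(Manager) = 0. By first-step analysis:
h(Trainee) = 0.3·h(Trainee) + 0.2·0 + 0.2·h(Junior) + 0.3·1
h(Junior) = 0.25·h(Trainee) + 0.15·0 + 0.35·h(Junior) + 0.25·1
Solving: h(Trainee) = 0.6049, h(Junior) = 0.6173.
Starting from Junior, the probability is 0.6173.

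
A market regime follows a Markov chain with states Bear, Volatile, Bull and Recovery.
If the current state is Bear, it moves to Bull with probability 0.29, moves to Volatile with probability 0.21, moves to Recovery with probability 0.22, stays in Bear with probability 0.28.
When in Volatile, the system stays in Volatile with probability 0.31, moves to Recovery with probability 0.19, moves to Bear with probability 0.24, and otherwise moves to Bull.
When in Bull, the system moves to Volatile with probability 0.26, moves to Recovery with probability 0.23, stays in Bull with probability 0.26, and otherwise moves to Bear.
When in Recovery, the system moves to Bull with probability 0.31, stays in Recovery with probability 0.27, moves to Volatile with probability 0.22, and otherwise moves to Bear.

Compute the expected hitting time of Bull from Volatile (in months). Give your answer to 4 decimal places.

3.5978

Let t(s) be the expected number of months to first reach Bull from state s, with t(Bull) = 0. Conditioning on the first month:
t(Bear) = 1 + 0.28·t(Bear) + 0.21·t(Volatile) + 0.22·t(Recovery)
t(Volatile) = 1 + 0.24·t(Bear) + 0.31·t(Volatile) + 0.19·t(Recovery)
t(Recovery) = 1 + 0.2·t(Bear) + 0.22·t(Volatile) + 0.27·t(Recovery)
Solving: t(Bear) = 3.4794, t(Volatile) = 3.5978, t(Recovery) = 3.4074.
Expected months from Volatile to Bull: 3.5978.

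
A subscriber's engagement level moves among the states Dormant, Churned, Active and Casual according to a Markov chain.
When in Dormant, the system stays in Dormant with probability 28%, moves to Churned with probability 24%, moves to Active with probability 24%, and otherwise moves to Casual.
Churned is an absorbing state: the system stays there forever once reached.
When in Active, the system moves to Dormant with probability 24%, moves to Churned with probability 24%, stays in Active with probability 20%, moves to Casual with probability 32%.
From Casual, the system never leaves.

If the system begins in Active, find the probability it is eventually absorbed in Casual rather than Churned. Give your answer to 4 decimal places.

0.5556

Let h(s) be the probability of absorption at Casual starting from transient state s. Then h(Casual) = 1 and h(Churned) = 0. By first-step analysis:
h(Dormant) = 0.28·h(Dormant) + 0.24·0 + 0.24·h(Active) + 0.24·1
h(Active) = 0.24·h(Dormant) + 0.24·0 + 0.2·h(Active) + 0.32·1
Solving: h(Dormant) = 0.5185, h(Active) = 0.5556.
Starting from Active, the probability is 0.5556.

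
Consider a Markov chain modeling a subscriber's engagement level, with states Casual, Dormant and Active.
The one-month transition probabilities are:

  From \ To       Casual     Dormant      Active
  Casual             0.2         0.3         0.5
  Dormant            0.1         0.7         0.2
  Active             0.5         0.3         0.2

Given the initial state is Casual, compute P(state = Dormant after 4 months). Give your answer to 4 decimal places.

0.4872

Propagate the distribution vector 4 months from Casual.
After 0 months: (1.0000, 0.0000, 0.0000)
After 1 month: (0.2000, 0.3000, 0.5000)
After 2 months: (0.3200, 0.4200, 0.2600)
After 3 months: (0.2360, 0.4680, 0.2960)
After 4 months: (0.2420, 0.4872, 0.2708)
P(in Dormant after 4 months) = 0.4872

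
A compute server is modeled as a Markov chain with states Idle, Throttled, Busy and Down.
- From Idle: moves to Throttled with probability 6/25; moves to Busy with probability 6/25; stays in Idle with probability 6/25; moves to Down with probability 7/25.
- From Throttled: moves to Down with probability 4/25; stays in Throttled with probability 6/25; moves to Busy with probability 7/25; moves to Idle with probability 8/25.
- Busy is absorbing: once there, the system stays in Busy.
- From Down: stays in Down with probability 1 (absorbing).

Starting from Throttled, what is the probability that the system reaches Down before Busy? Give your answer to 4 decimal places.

0.4217

Let h(s) be the probability of absorption at Down starting from transient state s. Then h(Down) = 1 and h(Busy) = 0. By first-step analysis:
h(Idle) = 0.24·h(Idle) + 0.24·h(Throttled) + 0.24·0 + 0.28·1
h(Throttled) = 0.32·h(Idle) + 0.24·h(Throttled) + 0.28·0 + 0.16·1
Solving: h(Idle) = 0.5016, h(Throttled) = 0.4217.
Starting from Throttled, the probability is 0.4217.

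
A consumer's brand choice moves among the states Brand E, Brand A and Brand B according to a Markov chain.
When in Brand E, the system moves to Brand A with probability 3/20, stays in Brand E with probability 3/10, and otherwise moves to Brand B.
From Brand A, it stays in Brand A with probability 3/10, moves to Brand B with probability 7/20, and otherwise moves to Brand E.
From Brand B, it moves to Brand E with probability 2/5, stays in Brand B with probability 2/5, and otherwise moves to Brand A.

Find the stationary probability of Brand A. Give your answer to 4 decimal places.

0.2025

Let the stationary distribution be π with π = πP and π_1 + π_2 + π_3 = 1.
π_1 = 0.3·π_1 + 0.35·π_2 + 0.4·π_3
π_2 = 0.15·π_1 + 0.3·π_2 + 0.2·π_3
Solving with the normalization constraint gives π = (0.3544, 0.2025, 0.4430).
So the stationary probability of Brand A is 0.2025.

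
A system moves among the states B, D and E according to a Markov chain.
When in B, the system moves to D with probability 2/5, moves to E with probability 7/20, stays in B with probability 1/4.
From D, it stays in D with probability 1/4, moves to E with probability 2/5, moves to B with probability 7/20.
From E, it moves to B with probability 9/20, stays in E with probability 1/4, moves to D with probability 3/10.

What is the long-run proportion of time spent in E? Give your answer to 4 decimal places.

Let the stationary distribution be π with π = πP and π_1 + π_2 + π_3 = 1.
π_1 = 0.25·π_1 + 0.35·π_2 + 0.45·π_3
π_2 = 0.4·π_1 + 0.25·π_2 + 0.3·π_3
Solving with the normalization constraint gives π = (0.3484, 0.3189, 0.3327).
So the stationary probability of E is 0.3327.

0.3327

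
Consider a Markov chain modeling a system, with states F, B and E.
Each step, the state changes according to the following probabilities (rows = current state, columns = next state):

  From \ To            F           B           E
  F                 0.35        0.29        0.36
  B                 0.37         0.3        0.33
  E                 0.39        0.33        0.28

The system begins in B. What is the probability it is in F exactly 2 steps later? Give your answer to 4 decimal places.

0.3692

Sum over the intermediate state after 1 step:
P = P(B→F)·P(F→F) + P(B→B)·P(B→F) + P(B→E)·P(E→F)
  = 0.37×0.35 + 0.3×0.37 + 0.33×0.39
  = 0.1295 + 0.1110 + 0.1287 = 0.3692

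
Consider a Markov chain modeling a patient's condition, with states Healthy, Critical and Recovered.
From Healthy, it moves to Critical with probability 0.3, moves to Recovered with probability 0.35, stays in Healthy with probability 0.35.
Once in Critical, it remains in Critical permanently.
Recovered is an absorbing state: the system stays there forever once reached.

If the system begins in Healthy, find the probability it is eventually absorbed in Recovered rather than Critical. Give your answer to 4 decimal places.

Let h(s) be the probability of absorption at Recovered starting from transient state s. Then h(Recovered) = 1 and h(Critical) = 0. By first-step analysis:
h(Healthy) = 0.35·h(Healthy) + 0.3·0 + 0.35·1
Solving: h(Healthy) = 0.5385.
Starting from Healthy, the probability is 0.5385.

0.5385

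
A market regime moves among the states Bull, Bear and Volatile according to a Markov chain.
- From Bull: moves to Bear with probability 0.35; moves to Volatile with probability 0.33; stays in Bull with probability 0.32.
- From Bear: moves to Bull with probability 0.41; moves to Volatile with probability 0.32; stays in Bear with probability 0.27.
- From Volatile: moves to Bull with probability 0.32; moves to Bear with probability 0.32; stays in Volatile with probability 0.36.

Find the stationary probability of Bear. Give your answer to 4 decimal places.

Let the stationary distribution be π with π = πP and π_1 + π_2 + π_3 = 1.
π_1 = 0.32·π_1 + 0.41·π_2 + 0.32·π_3
π_2 = 0.35·π_1 + 0.27·π_2 + 0.32·π_3
Solving with the normalization constraint gives π = (0.3483, 0.3147, 0.3370).
So the stationary probability of Bear is 0.3147.

0.3147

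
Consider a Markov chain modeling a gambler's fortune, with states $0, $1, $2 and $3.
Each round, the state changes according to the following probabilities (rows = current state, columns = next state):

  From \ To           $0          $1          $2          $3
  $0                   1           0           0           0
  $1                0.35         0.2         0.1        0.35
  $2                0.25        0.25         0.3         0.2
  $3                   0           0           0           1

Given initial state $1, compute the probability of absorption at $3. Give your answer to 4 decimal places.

0.4953

Let h(s) be the probability of absorption at $3 starting from transient state s. Then h($3) = 1 and h($0) = 0. By first-step analysis:
h($1) = 0.35·0 + 0.2·h($1) + 0.1·h($2) + 0.35·1
h($2) = 0.25·0 + 0.25·h($1) + 0.3·h($2) + 0.2·1
Solving: h($1) = 0.4953, h($2) = 0.4626.
Starting from $1, the probability is 0.4953.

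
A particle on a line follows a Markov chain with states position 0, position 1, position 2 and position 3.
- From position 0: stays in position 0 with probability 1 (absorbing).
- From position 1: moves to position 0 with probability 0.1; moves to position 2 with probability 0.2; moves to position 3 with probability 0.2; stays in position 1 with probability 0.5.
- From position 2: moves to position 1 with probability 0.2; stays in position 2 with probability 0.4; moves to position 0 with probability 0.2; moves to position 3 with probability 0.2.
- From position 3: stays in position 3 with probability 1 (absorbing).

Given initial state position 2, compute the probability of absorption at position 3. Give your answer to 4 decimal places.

Let h(s) be the probability of absorption at position 3 starting from transient state s. Then h(position 3) = 1 and h(position 0) = 0. By first-step analysis:
h(position 1) = 0.1·0 + 0.5·h(position 1) + 0.2·h(position 2) + 0.2·1
h(position 2) = 0.2·0 + 0.2·h(position 1) + 0.4·h(position 2) + 0.2·1
Solving: h(position 1) = 0.6154, h(position 2) = 0.5385.
Starting from position 2, the probability is 0.5385.

0.5385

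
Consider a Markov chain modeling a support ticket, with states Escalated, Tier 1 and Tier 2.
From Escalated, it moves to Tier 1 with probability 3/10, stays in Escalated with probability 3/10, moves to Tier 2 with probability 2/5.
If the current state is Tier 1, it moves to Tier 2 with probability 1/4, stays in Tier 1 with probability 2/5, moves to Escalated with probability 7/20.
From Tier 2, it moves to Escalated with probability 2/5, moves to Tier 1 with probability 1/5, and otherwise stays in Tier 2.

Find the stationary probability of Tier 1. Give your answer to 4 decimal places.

Let the stationary distribution be π with π = πP and π_1 + π_2 + π_3 = 1.
π_1 = 0.3·π_1 + 0.35·π_2 + 0.4·π_3
π_2 = 0.3·π_1 + 0.4·π_2 + 0.2·π_3
Solving with the normalization constraint gives π = (0.3503, 0.2938, 0.3559).
So the stationary probability of Tier 1 is 0.2938.

0.2938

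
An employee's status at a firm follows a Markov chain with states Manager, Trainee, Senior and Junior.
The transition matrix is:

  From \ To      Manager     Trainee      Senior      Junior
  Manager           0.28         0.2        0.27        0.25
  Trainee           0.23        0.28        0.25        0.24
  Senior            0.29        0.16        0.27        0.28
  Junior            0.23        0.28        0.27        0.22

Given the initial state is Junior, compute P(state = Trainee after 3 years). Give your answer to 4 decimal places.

0.2277

Propagate the distribution vector 3 years from Junior.
After 0 years: (0.0000, 0.0000, 0.0000, 1.0000)
After 1 year: (0.2300, 0.2800, 0.2700, 0.2200)
After 2 years: (0.2577, 0.2292, 0.2644, 0.2487)
After 3 years: (0.2587, 0.2277, 0.2654, 0.2482)
P(in Trainee after 3 years) = 0.2277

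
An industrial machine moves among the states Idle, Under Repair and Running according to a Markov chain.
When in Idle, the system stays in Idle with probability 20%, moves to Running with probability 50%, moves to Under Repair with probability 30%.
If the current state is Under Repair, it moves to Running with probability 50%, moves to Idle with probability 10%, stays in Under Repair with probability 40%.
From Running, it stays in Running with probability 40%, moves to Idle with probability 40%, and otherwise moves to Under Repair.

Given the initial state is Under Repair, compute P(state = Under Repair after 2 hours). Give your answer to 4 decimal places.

Sum over the intermediate state after 1 hour:
P = P(Under Repair→Idle)·P(Idle→Under Repair) + P(Under Repair→Under Repair)·P(Under Repair→Under Repair) + P(Under Repair→Running)·P(Running→Under Repair)
  = 0.1×0.3 + 0.4×0.4 + 0.5×0.2
  = 0.0300 + 0.1600 + 0.1000 = 0.2900

0.2900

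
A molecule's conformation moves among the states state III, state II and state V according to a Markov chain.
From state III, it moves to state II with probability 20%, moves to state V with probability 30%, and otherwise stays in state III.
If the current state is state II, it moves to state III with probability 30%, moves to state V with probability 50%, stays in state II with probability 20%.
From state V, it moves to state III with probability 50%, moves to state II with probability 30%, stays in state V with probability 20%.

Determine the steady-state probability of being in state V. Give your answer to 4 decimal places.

Let the stationary distribution be π with π = πP and π_1 + π_2 + π_3 = 1.
π_1 = 0.5·π_1 + 0.3·π_2 + 0.5·π_3
π_2 = 0.2·π_1 + 0.2·π_2 + 0.3·π_3
Solving with the normalization constraint gives π = (0.4537, 0.2315, 0.3148).
So the stationary probability of state V is 0.3148.

0.3148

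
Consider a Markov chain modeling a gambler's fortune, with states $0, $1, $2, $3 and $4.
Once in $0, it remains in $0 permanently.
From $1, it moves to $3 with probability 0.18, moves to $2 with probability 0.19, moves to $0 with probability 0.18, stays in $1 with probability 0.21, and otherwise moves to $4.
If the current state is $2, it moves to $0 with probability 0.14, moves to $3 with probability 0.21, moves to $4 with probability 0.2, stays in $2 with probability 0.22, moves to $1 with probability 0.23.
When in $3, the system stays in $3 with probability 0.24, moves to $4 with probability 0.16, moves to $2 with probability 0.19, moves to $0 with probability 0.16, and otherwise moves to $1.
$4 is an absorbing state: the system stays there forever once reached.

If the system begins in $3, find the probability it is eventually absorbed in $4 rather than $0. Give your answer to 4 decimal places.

0.5373

Let h(s) be the probability of absorption at $4 starting from transient state s. Then h($4) = 1 and h($0) = 0. By first-step analysis:
h($1) = 0.18·0 + 0.21·h($1) + 0.19·h($2) + 0.18·h($3) + 0.24·1
h($2) = 0.14·0 + 0.23·h($1) + 0.22·h($2) + 0.21·h($3) + 0.2·1
h($3) = 0.16·0 + 0.25·h($1) + 0.19·h($2) + 0.24·h($3) + 0.16·1
Solving: h($1) = 0.5626, h($2) = 0.5670, h($3) = 0.5373.
Starting from $3, the probability is 0.5373.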